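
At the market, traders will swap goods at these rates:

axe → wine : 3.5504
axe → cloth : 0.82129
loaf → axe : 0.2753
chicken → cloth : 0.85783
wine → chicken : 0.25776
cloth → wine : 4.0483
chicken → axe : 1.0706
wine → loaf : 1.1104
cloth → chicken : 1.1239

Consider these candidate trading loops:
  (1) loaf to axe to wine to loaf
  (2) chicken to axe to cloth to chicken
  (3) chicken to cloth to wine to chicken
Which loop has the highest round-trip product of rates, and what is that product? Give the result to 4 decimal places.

1.0853

(1) 0.2753 × 3.5504 × 1.1104 = 1.08533
(2) 1.0706 × 0.82129 × 1.1239 = 0.98822
(3) 0.85783 × 4.0483 × 0.25776 = 0.89514
Highest is cycle (1) at 1.0853 (>1, arbitrage).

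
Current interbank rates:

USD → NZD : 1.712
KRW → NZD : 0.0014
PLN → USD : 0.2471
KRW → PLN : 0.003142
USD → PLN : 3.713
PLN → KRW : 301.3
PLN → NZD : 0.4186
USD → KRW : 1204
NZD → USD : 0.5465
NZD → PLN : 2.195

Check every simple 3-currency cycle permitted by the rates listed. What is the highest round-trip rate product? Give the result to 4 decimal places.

KRW→PLN→USD→KRW: 0.003142 × 0.2471 × 1204 = 0.93477
NZD→PLN→USD→NZD: 2.195 × 0.2471 × 1.712 = 0.92856
KRW→NZD→PLN→KRW: 0.0014 × 2.195 × 301.3 = 0.92589
KRW→NZD→USD→KRW: 0.0014 × 0.5465 × 1204 = 0.92118
NZD→USD→PLN→NZD: 0.5465 × 3.713 × 0.4186 = 0.84940
Maximum is KRW→PLN→USD→KRW at 0.9348; no arbitrage — every cycle loses value.

0.9348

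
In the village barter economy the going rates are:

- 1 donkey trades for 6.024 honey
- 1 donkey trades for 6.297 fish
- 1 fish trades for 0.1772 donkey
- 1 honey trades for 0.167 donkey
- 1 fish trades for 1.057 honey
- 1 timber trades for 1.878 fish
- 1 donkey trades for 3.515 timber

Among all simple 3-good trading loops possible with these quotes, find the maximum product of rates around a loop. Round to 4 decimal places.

timber→fish→donkey→timber: 1.878 × 0.1772 × 3.515 = 1.16973
fish→honey→donkey→fish: 1.057 × 0.167 × 6.297 = 1.11154
Maximum is timber→fish→donkey→timber at 1.1697; arbitrage exists.

1.1697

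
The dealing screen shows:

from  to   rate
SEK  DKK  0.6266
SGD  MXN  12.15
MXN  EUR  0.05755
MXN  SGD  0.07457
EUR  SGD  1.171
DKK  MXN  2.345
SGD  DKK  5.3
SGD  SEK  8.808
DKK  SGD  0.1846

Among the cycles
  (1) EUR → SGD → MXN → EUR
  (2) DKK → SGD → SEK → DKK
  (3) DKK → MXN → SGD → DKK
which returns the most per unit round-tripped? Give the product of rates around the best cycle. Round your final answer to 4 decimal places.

(1) 1.171 × 12.15 × 0.05755 = 0.81880
(2) 0.1846 × 8.808 × 0.6266 = 1.01882
(3) 2.345 × 0.07457 × 5.3 = 0.92679
Highest is cycle (2) at 1.0188 (>1, arbitrage).

1.0188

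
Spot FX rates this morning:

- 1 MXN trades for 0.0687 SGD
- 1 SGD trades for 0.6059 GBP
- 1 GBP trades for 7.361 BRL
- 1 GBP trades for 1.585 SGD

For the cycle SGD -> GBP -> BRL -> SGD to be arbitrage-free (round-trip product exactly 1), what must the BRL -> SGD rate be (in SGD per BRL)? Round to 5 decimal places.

Known legs of the cycle: 0.6059 × 7.361 = 4.4600299
For no arbitrage the full-cycle product must be 1, so the missing rate is 1 / 4.4600299 ≈ 0.2242137.

0.22421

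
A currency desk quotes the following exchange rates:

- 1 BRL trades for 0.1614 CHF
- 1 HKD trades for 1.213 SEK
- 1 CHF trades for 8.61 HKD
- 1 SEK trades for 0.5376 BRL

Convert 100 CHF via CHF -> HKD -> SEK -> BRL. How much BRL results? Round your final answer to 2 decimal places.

561.47

100 CHF × 8.61 = 861 HKD
861 HKD × 1.213 = 1044.393 SEK
1044.393 SEK × 0.5376 = 561.4656768 BRL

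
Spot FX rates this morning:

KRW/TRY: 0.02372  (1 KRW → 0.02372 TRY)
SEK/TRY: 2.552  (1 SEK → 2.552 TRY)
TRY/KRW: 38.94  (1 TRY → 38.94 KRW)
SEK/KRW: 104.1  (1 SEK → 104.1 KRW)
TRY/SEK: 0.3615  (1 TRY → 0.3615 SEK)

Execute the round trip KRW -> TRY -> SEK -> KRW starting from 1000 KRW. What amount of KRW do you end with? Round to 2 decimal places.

892.63

1000 KRW × 0.02372 = 23.72 TRY
23.72 TRY × 0.3615 = 8.57478 SEK
8.57478 SEK × 104.1 = 892.634598 KRW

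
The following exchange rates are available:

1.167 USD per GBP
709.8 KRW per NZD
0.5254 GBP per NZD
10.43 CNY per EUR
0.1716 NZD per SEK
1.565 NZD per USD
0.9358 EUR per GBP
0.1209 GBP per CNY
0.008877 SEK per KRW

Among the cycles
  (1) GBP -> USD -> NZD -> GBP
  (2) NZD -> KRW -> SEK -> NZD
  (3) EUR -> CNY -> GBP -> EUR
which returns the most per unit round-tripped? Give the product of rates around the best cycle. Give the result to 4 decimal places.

(1) 1.167 × 1.565 × 0.5254 = 0.95957
(2) 709.8 × 0.008877 × 0.1716 = 1.08123
(3) 10.43 × 0.1209 × 0.9358 = 1.18003
Highest is cycle (3) at 1.1800 (>1, arbitrage).

1.1800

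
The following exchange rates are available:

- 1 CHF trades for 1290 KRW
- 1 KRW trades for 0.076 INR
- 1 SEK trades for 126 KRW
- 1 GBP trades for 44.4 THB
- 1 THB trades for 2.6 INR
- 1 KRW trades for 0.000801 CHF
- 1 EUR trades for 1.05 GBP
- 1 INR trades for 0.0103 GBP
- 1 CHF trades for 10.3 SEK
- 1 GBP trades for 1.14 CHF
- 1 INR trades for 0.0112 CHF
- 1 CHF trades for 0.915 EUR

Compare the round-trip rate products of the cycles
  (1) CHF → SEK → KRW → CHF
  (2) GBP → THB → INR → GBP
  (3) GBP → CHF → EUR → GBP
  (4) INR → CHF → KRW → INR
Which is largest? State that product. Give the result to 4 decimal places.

1.1890

(1) 10.3 × 126 × 0.000801 = 1.03954
(2) 44.4 × 2.6 × 0.0103 = 1.18903
(3) 1.14 × 0.915 × 1.05 = 1.09526
(4) 0.0112 × 1290 × 0.076 = 1.09805
Highest is cycle (2) at 1.1890 (>1, arbitrage).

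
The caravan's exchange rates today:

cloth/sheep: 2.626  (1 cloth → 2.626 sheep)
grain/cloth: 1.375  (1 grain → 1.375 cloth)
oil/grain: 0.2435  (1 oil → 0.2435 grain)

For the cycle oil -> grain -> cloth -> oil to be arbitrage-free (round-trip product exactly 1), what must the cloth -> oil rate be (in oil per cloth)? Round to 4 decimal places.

Known legs of the cycle: 0.2435 × 1.375 = 0.3348125
For no arbitrage the full-cycle product must be 1, so the missing rate is 1 / 0.3348125 ≈ 2.986746.

2.9867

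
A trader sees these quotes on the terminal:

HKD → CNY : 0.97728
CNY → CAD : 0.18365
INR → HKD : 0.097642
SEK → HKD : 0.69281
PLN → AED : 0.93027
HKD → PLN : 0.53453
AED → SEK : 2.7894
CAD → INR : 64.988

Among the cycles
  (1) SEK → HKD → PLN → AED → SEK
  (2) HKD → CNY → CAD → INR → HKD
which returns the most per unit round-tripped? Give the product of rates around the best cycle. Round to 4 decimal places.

(1) 0.69281 × 0.53453 × 0.93027 × 2.7894 = 0.96096
(2) 0.97728 × 0.18365 × 64.988 × 0.097642 = 1.13888
Highest is cycle (2) at 1.1389 (>1, arbitrage).

1.1389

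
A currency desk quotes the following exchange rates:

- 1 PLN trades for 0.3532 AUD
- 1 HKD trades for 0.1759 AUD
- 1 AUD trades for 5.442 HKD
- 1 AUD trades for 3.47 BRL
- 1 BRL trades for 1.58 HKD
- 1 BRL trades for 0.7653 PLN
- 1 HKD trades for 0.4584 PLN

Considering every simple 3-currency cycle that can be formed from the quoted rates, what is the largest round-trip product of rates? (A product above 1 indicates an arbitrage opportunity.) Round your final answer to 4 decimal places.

0.9644

HKD→AUD→BRL→HKD: 0.1759 × 3.47 × 1.58 = 0.96439
PLN→AUD→BRL→PLN: 0.3532 × 3.47 × 0.7653 = 0.93795
HKD→PLN→AUD→HKD: 0.4584 × 0.3532 × 5.442 = 0.88110
Maximum is HKD→AUD→BRL→HKD at 0.9644; no arbitrage — every cycle loses value.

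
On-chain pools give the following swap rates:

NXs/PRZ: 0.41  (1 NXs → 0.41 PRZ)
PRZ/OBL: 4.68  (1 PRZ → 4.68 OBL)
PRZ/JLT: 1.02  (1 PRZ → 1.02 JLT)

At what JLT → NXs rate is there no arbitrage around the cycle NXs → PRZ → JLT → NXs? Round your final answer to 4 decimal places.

2.3912

Known legs of the cycle: 0.41 × 1.02 = 0.4182
For no arbitrage the full-cycle product must be 1, so the missing rate is 1 / 0.4182 ≈ 2.391200.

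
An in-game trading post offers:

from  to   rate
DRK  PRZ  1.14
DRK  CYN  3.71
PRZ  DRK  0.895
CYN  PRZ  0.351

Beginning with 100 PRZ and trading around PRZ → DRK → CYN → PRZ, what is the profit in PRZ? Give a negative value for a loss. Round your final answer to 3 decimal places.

16.548

100 PRZ × 0.895 = 89.5 DRK
89.5 DRK × 3.71 = 332.045 CYN
332.045 CYN × 0.351 = 116.547795 PRZ
Net change: 116.547795 − 100 = 16.547795 PRZ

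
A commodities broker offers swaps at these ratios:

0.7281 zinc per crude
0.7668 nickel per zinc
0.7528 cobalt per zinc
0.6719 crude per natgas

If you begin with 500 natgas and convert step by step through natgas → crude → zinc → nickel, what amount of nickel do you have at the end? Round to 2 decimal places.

500 natgas × 0.6719 = 335.95 crude
335.95 crude × 0.7281 = 244.605195 zinc
244.605195 zinc × 0.7668 = 187.563263526 nickel

187.56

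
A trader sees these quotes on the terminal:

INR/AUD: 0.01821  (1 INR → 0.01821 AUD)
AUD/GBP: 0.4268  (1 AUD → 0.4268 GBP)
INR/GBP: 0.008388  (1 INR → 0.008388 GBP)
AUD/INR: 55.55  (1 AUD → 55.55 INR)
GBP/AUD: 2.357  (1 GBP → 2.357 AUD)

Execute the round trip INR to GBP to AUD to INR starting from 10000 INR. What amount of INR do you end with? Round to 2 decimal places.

10982.52

10000 INR × 0.008388 = 83.88 GBP
83.88 GBP × 2.357 = 197.70516 AUD
197.70516 AUD × 55.55 = 10982.521638 INR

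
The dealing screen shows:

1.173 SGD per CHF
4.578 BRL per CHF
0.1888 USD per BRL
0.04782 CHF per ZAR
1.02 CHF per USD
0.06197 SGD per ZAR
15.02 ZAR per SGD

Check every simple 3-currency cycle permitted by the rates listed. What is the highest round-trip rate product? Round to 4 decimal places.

0.8816

CHF→BRL→USD→CHF: 4.578 × 0.1888 × 1.02 = 0.88161
ZAR→CHF→SGD→ZAR: 0.04782 × 1.173 × 15.02 = 0.84251
Maximum is CHF→BRL→USD→CHF at 0.8816; no arbitrage — every cycle loses value.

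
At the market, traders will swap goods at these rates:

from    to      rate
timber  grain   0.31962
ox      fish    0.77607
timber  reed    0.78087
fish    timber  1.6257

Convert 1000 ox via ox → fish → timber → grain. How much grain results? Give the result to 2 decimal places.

403.25

1000 ox × 0.77607 = 776.07 fish
776.07 fish × 1.6257 = 1261.656999 timber
1261.656999 timber × 0.31962 = 403.25081002038 grain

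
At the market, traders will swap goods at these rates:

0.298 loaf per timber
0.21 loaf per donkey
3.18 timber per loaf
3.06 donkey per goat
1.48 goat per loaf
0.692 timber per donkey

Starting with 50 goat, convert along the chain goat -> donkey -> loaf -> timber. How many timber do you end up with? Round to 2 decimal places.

50 goat × 3.06 = 153 donkey
153 donkey × 0.21 = 32.13 loaf
32.13 loaf × 3.18 = 102.1734 timber

102.17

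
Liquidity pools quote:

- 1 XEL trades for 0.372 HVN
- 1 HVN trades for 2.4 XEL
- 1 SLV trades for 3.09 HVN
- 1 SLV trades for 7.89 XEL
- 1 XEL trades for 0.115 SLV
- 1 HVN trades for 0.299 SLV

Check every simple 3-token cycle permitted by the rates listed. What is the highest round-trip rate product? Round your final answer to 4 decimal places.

0.8776

XEL→HVN→SLV→XEL: 0.372 × 0.299 × 7.89 = 0.87759
XEL→SLV→HVN→XEL: 0.115 × 3.09 × 2.4 = 0.85284
Maximum is XEL→HVN→SLV→XEL at 0.8776; no arbitrage — every cycle loses value.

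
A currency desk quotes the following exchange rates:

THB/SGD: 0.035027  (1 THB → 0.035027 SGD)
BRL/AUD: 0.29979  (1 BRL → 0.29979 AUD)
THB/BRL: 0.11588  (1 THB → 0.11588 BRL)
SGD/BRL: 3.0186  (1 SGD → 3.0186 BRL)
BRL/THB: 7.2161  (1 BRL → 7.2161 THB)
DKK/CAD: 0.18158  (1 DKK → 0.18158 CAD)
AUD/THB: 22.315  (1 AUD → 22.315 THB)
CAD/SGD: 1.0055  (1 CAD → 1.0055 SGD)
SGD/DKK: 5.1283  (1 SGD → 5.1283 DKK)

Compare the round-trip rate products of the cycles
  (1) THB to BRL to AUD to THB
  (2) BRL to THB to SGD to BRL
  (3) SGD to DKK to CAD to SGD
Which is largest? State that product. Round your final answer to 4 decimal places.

(1) 0.11588 × 0.29979 × 22.315 = 0.77522
(2) 7.2161 × 0.035027 × 3.0186 = 0.76298
(3) 5.1283 × 0.18158 × 1.0055 = 0.93632
Highest is cycle (3) at 0.9363 (≤1, no arbitrage).

0.9363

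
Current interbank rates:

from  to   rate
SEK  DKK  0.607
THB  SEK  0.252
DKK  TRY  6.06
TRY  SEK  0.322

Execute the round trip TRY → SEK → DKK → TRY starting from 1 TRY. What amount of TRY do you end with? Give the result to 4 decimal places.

1 TRY × 0.322 = 0.322 SEK
0.322 SEK × 0.607 = 0.195454 DKK
0.195454 DKK × 6.06 = 1.18445124 TRY

1.1845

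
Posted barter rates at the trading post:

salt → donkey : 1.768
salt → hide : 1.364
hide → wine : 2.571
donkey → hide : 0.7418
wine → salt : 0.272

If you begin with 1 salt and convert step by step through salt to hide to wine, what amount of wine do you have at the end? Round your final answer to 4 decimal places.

1 salt × 1.364 = 1.364 hide
1.364 hide × 2.571 = 3.506844 wine

3.5068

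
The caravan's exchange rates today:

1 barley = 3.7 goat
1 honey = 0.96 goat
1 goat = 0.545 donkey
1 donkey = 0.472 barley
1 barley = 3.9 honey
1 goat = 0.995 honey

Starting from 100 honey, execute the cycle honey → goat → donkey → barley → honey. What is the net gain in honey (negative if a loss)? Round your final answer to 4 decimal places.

100 honey × 0.96 = 96 goat
96 goat × 0.545 = 52.32 donkey
52.32 donkey × 0.472 = 24.69504 barley
24.69504 barley × 3.9 = 96.310656 honey
Net change: 96.310656 − 100 = -3.689344 honey

-3.6893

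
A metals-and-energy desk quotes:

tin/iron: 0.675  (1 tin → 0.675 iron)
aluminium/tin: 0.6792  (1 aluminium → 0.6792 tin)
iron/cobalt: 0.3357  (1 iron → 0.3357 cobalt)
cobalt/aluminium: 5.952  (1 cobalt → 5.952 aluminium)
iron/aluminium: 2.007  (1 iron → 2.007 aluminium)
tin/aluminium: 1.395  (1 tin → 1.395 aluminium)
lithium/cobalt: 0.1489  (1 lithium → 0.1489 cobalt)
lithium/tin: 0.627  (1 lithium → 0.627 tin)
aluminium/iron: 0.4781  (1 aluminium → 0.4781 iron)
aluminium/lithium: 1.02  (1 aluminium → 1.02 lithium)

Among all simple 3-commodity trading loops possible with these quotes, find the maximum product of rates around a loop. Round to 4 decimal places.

0.9553

aluminium→iron→cobalt→aluminium: 0.4781 × 0.3357 × 5.952 = 0.95529
aluminium→tin→iron→aluminium: 0.6792 × 0.675 × 2.007 = 0.92013
lithium→cobalt→aluminium→lithium: 0.1489 × 5.952 × 1.02 = 0.90398
lithium→tin→aluminium→lithium: 0.627 × 1.395 × 1.02 = 0.89216
Maximum is aluminium→iron→cobalt→aluminium at 0.9553; no arbitrage — every cycle loses value.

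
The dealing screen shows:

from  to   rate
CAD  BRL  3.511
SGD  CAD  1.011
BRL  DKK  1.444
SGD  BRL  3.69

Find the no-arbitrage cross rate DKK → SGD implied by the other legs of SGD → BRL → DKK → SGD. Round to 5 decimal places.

0.18768

Known legs of the cycle: 3.69 × 1.444 = 5.32836
For no arbitrage the full-cycle product must be 1, so the missing rate is 1 / 5.32836 ≈ 0.1876750.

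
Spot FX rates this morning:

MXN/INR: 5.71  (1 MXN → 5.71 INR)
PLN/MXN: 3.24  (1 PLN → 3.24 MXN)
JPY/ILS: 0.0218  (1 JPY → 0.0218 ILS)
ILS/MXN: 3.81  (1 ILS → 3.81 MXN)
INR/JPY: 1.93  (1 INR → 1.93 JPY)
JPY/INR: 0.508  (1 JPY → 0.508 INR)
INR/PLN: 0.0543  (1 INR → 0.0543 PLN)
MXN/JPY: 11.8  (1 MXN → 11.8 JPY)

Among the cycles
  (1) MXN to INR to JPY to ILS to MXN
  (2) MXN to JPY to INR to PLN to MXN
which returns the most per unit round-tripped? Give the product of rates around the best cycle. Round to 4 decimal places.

(1) 5.71 × 1.93 × 0.0218 × 3.81 = 0.91532
(2) 11.8 × 0.508 × 0.0543 × 3.24 = 1.05461
Highest is cycle (2) at 1.0546 (>1, arbitrage).

1.0546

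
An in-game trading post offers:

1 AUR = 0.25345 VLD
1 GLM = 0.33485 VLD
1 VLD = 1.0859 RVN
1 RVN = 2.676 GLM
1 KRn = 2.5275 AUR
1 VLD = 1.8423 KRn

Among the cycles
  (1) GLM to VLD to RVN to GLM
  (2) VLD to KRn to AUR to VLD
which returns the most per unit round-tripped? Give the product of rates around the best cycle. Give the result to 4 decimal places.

(1) 0.33485 × 1.0859 × 2.676 = 0.97303
(2) 1.8423 × 2.5275 × 0.25345 = 1.18017
Highest is cycle (2) at 1.1802 (>1, arbitrage).

1.1802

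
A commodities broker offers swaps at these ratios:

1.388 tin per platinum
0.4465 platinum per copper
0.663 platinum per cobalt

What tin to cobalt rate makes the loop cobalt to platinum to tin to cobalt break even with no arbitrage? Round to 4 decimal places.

Known legs of the cycle: 0.663 × 1.388 = 0.920244
For no arbitrage the full-cycle product must be 1, so the missing rate is 1 / 0.920244 ≈ 1.086668.

1.0867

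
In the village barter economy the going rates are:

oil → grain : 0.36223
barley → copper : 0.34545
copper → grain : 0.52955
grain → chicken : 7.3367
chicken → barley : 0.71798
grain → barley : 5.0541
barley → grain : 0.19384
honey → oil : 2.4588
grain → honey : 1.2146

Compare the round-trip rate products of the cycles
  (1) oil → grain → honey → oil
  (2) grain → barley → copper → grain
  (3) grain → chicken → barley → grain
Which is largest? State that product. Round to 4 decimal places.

1.0818

(1) 0.36223 × 1.2146 × 2.4588 = 1.08178
(2) 5.0541 × 0.34545 × 0.52955 = 0.92456
(3) 7.3367 × 0.71798 × 0.19384 = 1.02107
Highest is cycle (1) at 1.0818 (>1, arbitrage).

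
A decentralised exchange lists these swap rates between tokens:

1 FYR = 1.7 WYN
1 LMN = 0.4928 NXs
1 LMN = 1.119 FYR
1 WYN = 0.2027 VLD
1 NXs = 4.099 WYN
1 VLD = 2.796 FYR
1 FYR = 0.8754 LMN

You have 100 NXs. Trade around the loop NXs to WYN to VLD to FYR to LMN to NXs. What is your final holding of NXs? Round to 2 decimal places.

100 NXs × 4.099 = 409.9 WYN
409.9 WYN × 0.2027 = 83.08673 VLD
83.08673 VLD × 2.796 = 232.31049708 FYR
232.31049708 FYR × 0.8754 = 203.364609143832 LMN
203.364609143832 LMN × 0.4928 = 100.2180793860804096 NXs

100.22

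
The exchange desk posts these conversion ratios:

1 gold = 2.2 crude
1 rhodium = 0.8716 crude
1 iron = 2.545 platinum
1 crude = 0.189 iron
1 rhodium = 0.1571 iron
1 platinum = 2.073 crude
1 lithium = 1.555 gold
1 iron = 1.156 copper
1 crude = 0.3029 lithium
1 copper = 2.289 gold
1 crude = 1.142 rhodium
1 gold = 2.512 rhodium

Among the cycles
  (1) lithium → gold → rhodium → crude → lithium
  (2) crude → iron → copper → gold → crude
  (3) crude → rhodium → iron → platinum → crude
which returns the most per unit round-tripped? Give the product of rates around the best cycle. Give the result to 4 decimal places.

1.1002

(1) 1.555 × 2.512 × 0.8716 × 0.3029 = 1.03126
(2) 0.189 × 1.156 × 2.289 × 2.2 = 1.10024
(3) 1.142 × 0.1571 × 2.545 × 2.073 = 0.94652
Highest is cycle (2) at 1.1002 (>1, arbitrage).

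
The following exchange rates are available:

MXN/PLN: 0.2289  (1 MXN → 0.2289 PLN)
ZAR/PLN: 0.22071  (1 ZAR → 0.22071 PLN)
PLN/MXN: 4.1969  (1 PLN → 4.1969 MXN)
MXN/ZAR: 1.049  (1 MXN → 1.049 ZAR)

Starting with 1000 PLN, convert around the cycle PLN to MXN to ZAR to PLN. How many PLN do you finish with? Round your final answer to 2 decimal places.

1000 PLN × 4.1969 = 4196.9 MXN
4196.9 MXN × 1.049 = 4402.5481 ZAR
4402.5481 ZAR × 0.22071 = 971.686391151 PLN

971.69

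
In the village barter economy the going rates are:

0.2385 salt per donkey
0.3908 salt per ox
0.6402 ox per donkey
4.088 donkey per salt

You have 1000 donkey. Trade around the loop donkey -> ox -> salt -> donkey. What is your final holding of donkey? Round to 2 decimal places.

1022.78

1000 donkey × 0.6402 = 640.2 ox
640.2 ox × 0.3908 = 250.19016 salt
250.19016 salt × 4.088 = 1022.77737408 donkey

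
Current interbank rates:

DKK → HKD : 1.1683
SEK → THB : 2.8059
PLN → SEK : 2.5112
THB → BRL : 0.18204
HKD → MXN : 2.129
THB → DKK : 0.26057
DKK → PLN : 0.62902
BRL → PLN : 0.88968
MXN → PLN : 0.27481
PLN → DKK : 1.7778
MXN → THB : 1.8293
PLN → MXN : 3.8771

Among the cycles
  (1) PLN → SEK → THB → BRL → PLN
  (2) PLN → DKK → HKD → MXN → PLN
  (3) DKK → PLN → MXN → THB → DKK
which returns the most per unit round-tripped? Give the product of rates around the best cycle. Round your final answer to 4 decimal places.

(1) 2.5112 × 2.8059 × 0.18204 × 0.88968 = 1.14118
(2) 1.7778 × 1.1683 × 2.129 × 0.27481 = 1.21519
(3) 0.62902 × 3.8771 × 1.8293 × 0.26057 = 1.16247
Highest is cycle (2) at 1.2152 (>1, arbitrage).

1.2152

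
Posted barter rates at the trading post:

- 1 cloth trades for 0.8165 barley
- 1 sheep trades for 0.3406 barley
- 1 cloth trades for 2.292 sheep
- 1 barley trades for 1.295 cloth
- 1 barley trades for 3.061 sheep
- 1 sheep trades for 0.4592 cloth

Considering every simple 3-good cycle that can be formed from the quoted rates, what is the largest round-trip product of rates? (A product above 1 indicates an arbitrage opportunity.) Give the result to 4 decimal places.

cloth→barley→sheep→cloth: 0.8165 × 3.061 × 0.4592 = 1.14768
cloth→sheep→barley→cloth: 2.292 × 0.3406 × 1.295 = 1.01095
Maximum is cloth→barley→sheep→cloth at 1.1477; arbitrage exists.

1.1477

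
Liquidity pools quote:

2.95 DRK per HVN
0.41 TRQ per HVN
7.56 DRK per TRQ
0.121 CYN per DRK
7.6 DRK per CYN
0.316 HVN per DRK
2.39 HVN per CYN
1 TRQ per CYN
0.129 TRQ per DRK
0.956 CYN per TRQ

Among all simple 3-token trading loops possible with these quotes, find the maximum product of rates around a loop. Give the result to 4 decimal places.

0.9795

TRQ→DRK→HVN→TRQ: 7.56 × 0.316 × 0.41 = 0.97947
TRQ→CYN→DRK→TRQ: 0.956 × 7.6 × 0.129 = 0.93726
TRQ→CYN→HVN→TRQ: 0.956 × 2.39 × 0.41 = 0.93678
TRQ→DRK→CYN→TRQ: 7.56 × 0.121 × 1 = 0.91476
CYN→HVN→DRK→CYN: 2.39 × 2.95 × 0.121 = 0.85311
Maximum is TRQ→DRK→HVN→TRQ at 0.9795; no arbitrage — every cycle loses value.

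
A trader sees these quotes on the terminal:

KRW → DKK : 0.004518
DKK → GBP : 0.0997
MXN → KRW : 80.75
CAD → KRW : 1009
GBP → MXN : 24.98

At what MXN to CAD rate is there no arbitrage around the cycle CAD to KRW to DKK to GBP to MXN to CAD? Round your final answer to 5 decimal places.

0.08808

Known legs of the cycle: 1009 × 0.004518 × 0.0997 × 24.98 = 11.353375062972
For no arbitrage the full-cycle product must be 1, so the missing rate is 1 / 11.353375062972 ≈ 0.0880795.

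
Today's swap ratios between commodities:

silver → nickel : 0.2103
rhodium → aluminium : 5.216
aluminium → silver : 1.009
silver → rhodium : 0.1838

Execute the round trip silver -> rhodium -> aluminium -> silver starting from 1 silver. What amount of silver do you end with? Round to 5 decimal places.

1 silver × 0.1838 = 0.1838 rhodium
0.1838 rhodium × 5.216 = 0.9587008 aluminium
0.9587008 aluminium × 1.009 = 0.9673291072 silver

0.96733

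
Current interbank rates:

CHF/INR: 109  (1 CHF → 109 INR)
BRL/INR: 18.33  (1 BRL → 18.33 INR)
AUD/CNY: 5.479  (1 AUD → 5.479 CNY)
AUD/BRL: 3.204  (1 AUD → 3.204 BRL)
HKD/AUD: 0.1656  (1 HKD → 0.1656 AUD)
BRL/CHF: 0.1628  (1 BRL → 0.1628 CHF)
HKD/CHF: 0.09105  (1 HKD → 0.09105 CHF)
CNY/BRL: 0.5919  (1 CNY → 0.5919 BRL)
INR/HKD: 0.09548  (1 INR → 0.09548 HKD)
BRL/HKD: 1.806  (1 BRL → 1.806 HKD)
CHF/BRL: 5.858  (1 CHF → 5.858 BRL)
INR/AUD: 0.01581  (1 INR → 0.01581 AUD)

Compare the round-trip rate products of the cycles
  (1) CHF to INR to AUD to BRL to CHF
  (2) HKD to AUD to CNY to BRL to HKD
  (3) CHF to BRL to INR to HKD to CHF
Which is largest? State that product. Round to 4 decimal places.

(1) 109 × 0.01581 × 3.204 × 0.1628 = 0.89889
(2) 0.1656 × 5.479 × 0.5919 × 1.806 = 0.96990
(3) 5.858 × 18.33 × 0.09548 × 0.09105 = 0.93348
Highest is cycle (2) at 0.9699 (≤1, no arbitrage).

0.9699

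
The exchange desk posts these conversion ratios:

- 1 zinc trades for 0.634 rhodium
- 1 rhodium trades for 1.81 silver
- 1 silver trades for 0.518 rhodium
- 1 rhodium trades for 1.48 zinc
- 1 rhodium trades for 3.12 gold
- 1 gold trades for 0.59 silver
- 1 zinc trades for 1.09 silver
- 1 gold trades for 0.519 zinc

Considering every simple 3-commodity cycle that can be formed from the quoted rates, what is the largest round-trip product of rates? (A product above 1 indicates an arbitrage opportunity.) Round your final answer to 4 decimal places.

rhodium→gold→zinc→rhodium: 3.12 × 0.519 × 0.634 = 1.02662
rhodium→gold→silver→rhodium: 3.12 × 0.59 × 0.518 = 0.95353
rhodium→zinc→silver→rhodium: 1.48 × 1.09 × 0.518 = 0.83564
Maximum is rhodium→gold→zinc→rhodium at 1.0266; arbitrage exists.

1.0266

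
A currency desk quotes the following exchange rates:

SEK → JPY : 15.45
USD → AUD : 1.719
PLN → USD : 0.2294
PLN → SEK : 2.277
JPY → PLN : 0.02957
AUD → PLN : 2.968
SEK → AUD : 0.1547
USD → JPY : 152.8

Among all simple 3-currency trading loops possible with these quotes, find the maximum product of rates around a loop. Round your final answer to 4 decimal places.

1.1704

AUD→PLN→USD→AUD: 2.968 × 0.2294 × 1.719 = 1.17040
AUD→PLN→SEK→AUD: 2.968 × 2.277 × 0.1547 = 1.04548
JPY→PLN→SEK→JPY: 0.02957 × 2.277 × 15.45 = 1.04026
JPY→PLN→USD→JPY: 0.02957 × 0.2294 × 152.8 = 1.03650
Maximum is AUD→PLN→USD→AUD at 1.1704; arbitrage exists.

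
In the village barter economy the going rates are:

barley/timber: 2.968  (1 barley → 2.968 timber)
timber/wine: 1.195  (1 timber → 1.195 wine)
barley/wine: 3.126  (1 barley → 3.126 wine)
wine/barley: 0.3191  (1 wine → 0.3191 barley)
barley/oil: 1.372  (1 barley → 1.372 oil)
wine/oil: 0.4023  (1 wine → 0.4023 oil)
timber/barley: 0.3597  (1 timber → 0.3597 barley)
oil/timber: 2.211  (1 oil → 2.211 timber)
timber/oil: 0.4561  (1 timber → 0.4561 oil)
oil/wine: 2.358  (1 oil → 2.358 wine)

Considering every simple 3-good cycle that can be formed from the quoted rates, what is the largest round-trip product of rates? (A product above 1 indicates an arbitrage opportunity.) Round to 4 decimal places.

timber→wine→barley→timber: 1.195 × 0.3191 × 2.968 = 1.13177
timber→barley→oil→timber: 0.3597 × 1.372 × 2.211 = 1.09115
timber→wine→oil→timber: 1.195 × 0.4023 × 2.211 = 1.06293
oil→wine→barley→oil: 2.358 × 0.3191 × 1.372 = 1.03234
Maximum is timber→wine→barley→timber at 1.1318; arbitrage exists.

1.1318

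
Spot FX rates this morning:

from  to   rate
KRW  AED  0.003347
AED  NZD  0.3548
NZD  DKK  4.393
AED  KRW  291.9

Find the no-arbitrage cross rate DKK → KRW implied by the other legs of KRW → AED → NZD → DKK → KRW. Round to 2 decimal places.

191.69

Known legs of the cycle: 0.003347 × 0.3548 × 4.393 = 0.0052167560308
For no arbitrage the full-cycle product must be 1, so the missing rate is 1 / 0.0052167560308 ≈ 191.6900.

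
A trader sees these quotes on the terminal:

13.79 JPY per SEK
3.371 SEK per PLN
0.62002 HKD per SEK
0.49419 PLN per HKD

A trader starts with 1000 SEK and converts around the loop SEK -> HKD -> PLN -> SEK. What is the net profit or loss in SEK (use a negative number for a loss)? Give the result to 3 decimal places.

1000 SEK × 0.62002 = 620.02 HKD
620.02 HKD × 0.49419 = 306.4076838 PLN
306.4076838 PLN × 3.371 = 1032.9003020898 SEK
Net change: 1032.9003020898 − 1000 = 32.9003020898 SEK

32.900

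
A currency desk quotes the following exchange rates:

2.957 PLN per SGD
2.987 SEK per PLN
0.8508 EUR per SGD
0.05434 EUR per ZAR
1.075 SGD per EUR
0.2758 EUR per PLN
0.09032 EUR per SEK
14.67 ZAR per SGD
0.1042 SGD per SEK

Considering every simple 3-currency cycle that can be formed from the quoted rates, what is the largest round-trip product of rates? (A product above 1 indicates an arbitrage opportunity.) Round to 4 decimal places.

0.9204

PLN→SEK→SGD→PLN: 2.987 × 0.1042 × 2.957 = 0.92035
PLN→EUR→SGD→PLN: 0.2758 × 1.075 × 2.957 = 0.87671
ZAR→EUR→SGD→ZAR: 0.05434 × 1.075 × 14.67 = 0.85696
Maximum is PLN→SEK→SGD→PLN at 0.9204; no arbitrage — every cycle loses value.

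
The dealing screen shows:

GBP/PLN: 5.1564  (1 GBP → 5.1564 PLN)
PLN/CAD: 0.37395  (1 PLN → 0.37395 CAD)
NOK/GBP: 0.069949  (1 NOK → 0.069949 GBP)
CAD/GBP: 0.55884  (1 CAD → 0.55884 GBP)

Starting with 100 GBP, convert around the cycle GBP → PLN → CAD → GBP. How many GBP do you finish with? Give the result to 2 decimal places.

100 GBP × 5.1564 = 515.64 PLN
515.64 PLN × 0.37395 = 192.823578 CAD
192.823578 CAD × 0.55884 = 107.75752832952 GBP

107.76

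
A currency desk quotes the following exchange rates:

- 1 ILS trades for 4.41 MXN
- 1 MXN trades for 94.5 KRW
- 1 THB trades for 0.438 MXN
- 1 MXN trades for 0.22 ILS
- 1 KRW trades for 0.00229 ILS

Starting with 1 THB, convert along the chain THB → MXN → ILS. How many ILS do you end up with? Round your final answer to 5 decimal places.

1 THB × 0.438 = 0.438 MXN
0.438 MXN × 0.22 = 0.09636 ILS

0.09636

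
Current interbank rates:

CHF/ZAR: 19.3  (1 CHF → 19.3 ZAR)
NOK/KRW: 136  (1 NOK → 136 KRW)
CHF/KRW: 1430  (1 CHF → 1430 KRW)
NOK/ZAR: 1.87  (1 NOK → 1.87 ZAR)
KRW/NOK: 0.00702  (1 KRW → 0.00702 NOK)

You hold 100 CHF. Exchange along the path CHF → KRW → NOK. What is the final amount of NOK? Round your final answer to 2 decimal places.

100 CHF × 1430 = 143000 KRW
143000 KRW × 0.00702 = 1003.86 NOK

1003.86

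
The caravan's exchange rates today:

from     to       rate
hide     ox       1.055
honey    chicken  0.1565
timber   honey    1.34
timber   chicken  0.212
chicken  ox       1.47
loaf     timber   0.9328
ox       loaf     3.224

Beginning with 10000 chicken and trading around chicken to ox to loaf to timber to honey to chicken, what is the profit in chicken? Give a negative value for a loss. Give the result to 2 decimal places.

10000 chicken × 1.47 = 14700 ox
14700 ox × 3.224 = 47392.8 loaf
47392.8 loaf × 0.9328 = 44208.00384 timber
44208.00384 timber × 1.34 = 59238.7251456 honey
59238.7251456 honey × 0.1565 = 9270.8604852864 chicken
Net change: 9270.8604852864 − 10000 = -729.1395147136 chicken

-729.14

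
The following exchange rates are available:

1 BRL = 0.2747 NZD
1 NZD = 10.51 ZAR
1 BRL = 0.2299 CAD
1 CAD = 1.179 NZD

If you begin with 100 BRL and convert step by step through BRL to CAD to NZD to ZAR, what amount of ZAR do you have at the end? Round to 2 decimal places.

100 BRL × 0.2299 = 22.99 CAD
22.99 CAD × 1.179 = 27.10521 NZD
27.10521 NZD × 10.51 = 284.8757571 ZAR

284.88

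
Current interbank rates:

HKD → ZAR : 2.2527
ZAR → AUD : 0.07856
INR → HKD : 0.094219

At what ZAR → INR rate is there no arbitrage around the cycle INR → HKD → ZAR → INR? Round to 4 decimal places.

4.7115

Known legs of the cycle: 0.094219 × 2.2527 = 0.2122471413
For no arbitrage the full-cycle product must be 1, so the missing rate is 1 / 0.2122471413 ≈ 4.711489.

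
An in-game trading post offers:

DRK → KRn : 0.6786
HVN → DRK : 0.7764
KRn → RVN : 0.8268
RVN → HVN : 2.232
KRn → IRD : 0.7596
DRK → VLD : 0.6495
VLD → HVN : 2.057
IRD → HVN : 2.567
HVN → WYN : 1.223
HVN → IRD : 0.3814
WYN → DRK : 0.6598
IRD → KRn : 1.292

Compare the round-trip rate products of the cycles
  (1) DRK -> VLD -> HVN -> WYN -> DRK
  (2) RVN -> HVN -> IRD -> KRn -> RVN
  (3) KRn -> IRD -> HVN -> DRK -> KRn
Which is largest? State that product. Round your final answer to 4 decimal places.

(1) 0.6495 × 2.057 × 1.223 × 0.6598 = 1.07808
(2) 2.232 × 0.3814 × 1.292 × 0.8268 = 0.90936
(3) 0.7596 × 2.567 × 0.7764 × 0.6786 = 1.02733
Highest is cycle (1) at 1.0781 (>1, arbitrage).

1.0781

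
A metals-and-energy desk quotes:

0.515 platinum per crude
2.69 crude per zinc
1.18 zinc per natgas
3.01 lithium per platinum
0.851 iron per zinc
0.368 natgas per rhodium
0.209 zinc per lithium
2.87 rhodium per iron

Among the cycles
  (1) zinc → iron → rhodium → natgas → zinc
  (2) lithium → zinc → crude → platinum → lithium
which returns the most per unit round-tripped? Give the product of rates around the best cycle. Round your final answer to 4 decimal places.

(1) 0.851 × 2.87 × 0.368 × 1.18 = 1.06057
(2) 0.209 × 2.69 × 0.515 × 3.01 = 0.87151
Highest is cycle (1) at 1.0606 (>1, arbitrage).

1.0606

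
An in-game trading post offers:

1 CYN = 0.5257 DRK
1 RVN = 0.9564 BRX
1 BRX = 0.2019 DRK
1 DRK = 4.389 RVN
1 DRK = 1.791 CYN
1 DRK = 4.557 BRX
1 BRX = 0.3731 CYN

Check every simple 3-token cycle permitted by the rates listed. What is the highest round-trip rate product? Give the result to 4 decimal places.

DRK→BRX→CYN→DRK: 4.557 × 0.3731 × 0.5257 = 0.89380
DRK→RVN→BRX→DRK: 4.389 × 0.9564 × 0.2019 = 0.84750
Maximum is DRK→BRX→CYN→DRK at 0.8938; no arbitrage — every cycle loses value.

0.8938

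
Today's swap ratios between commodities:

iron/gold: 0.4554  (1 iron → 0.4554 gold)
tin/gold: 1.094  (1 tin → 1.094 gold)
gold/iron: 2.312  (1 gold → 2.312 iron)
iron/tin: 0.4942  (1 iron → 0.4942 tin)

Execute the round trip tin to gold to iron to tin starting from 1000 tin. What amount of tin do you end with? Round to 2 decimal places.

1000 tin × 1.094 = 1094 gold
1094 gold × 2.312 = 2529.328 iron
2529.328 iron × 0.4942 = 1249.9938976 tin

1249.99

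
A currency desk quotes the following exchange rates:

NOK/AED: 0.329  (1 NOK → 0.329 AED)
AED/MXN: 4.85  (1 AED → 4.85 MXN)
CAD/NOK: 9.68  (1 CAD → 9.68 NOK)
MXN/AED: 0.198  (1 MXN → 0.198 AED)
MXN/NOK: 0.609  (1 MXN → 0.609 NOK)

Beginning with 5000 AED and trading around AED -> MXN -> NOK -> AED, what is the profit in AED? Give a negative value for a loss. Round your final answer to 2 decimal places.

5000 AED × 4.85 = 24250 MXN
24250 MXN × 0.609 = 14768.25 NOK
14768.25 NOK × 0.329 = 4858.75425 AED
Net change: 4858.75425 − 5000 = -141.24575 AED

-141.25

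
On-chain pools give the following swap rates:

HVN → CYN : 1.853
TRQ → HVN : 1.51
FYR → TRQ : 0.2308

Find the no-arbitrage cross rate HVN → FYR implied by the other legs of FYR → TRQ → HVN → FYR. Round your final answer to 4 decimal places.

2.8694

Known legs of the cycle: 0.2308 × 1.51 = 0.348508
For no arbitrage the full-cycle product must be 1, so the missing rate is 1 / 0.348508 ≈ 2.869375.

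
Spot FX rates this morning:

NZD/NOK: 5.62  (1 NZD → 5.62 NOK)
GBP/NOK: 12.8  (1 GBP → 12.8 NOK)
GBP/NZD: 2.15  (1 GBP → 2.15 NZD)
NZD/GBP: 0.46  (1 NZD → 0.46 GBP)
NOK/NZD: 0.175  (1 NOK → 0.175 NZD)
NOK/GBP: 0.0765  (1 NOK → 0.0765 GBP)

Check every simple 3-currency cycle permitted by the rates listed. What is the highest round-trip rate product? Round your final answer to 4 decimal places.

NOK→NZD→GBP→NOK: 0.175 × 0.46 × 12.8 = 1.03040
NOK→GBP→NZD→NOK: 0.0765 × 2.15 × 5.62 = 0.92435
Maximum is NOK→NZD→GBP→NOK at 1.0304; arbitrage exists.

1.0304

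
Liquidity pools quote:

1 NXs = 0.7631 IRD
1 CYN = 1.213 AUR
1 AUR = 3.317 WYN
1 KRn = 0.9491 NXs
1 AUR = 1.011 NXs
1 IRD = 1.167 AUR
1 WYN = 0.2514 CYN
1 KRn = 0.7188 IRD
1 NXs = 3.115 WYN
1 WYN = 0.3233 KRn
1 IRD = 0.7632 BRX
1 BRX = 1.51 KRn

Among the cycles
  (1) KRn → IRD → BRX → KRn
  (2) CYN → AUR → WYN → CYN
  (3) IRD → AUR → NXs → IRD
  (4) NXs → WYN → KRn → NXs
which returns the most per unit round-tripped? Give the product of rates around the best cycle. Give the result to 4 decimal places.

1.0115

(1) 0.7188 × 0.7632 × 1.51 = 0.82837
(2) 1.213 × 3.317 × 0.2514 = 1.01151
(3) 1.167 × 1.011 × 0.7631 = 0.90033
(4) 3.115 × 0.3233 × 0.9491 = 0.95582
Highest is cycle (2) at 1.0115 (>1, arbitrage).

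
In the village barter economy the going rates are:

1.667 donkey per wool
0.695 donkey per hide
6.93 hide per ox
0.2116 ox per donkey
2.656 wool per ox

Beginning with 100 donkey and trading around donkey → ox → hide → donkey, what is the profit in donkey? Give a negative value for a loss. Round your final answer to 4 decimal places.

100 donkey × 0.2116 = 21.16 ox
21.16 ox × 6.93 = 146.6388 hide
146.6388 hide × 0.695 = 101.913966 donkey
Net change: 101.913966 − 100 = 1.913966 donkey

1.9140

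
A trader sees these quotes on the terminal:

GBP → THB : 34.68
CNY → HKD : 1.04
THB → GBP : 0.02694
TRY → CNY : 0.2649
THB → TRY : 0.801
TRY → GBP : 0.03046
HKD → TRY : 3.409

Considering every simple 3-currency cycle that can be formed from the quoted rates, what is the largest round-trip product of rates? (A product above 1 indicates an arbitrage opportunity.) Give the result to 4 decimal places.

0.9392

HKD→TRY→CNY→HKD: 3.409 × 0.2649 × 1.04 = 0.93917
THB→TRY→GBP→THB: 0.801 × 0.03046 × 34.68 = 0.84614
Maximum is HKD→TRY→CNY→HKD at 0.9392; no arbitrage — every cycle loses value.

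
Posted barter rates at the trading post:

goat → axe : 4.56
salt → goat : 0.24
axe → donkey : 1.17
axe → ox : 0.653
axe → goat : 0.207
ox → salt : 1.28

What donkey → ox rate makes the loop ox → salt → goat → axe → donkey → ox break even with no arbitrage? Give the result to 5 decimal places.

Known legs of the cycle: 1.28 × 0.24 × 4.56 × 1.17 = 1.63897344
For no arbitrage the full-cycle product must be 1, so the missing rate is 1 / 1.63897344 ≈ 0.6101380.

0.61014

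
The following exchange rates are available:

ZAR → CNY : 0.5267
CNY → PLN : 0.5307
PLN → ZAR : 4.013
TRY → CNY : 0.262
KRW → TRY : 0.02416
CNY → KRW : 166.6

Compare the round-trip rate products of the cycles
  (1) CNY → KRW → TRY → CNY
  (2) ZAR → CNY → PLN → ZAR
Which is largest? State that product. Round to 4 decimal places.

1.1217

(1) 166.6 × 0.02416 × 0.262 = 1.05456
(2) 0.5267 × 0.5307 × 4.013 = 1.12171
Highest is cycle (2) at 1.1217 (>1, arbitrage).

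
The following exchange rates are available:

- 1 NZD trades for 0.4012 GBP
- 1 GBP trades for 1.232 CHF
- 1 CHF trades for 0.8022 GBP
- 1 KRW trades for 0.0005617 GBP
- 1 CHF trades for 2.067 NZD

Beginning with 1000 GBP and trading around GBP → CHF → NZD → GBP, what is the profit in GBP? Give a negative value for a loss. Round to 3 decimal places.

1000 GBP × 1.232 = 1232 CHF
1232 CHF × 2.067 = 2546.544 NZD
2546.544 NZD × 0.4012 = 1021.6734528 GBP
Net change: 1021.6734528 − 1000 = 21.6734528 GBP

21.673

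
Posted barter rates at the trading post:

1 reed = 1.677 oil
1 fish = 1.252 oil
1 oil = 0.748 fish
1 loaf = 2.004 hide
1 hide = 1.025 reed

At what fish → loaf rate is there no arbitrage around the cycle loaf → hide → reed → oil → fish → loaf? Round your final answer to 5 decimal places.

Known legs of the cycle: 2.004 × 1.025 × 1.677 × 0.748 = 2.5766548236
For no arbitrage the full-cycle product must be 1, so the missing rate is 1 / 2.5766548236 ≈ 0.3881001.

0.38810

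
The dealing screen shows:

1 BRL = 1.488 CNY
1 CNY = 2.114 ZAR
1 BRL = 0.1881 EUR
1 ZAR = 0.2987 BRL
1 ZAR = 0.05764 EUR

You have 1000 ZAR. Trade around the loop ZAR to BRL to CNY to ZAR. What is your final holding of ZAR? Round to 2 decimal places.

1000 ZAR × 0.2987 = 298.7 BRL
298.7 BRL × 1.488 = 444.4656 CNY
444.4656 CNY × 2.114 = 939.6002784 ZAR

939.60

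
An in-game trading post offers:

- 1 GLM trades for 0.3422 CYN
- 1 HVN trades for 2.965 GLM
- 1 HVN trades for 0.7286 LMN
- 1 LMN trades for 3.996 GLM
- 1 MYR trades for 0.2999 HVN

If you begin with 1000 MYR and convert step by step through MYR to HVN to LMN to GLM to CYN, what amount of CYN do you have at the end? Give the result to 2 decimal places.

1000 MYR × 0.2999 = 299.9 HVN
299.9 HVN × 0.7286 = 218.50714 LMN
218.50714 LMN × 3.996 = 873.15453144 GLM
873.15453144 GLM × 0.3422 = 298.793480658768 CYN

298.79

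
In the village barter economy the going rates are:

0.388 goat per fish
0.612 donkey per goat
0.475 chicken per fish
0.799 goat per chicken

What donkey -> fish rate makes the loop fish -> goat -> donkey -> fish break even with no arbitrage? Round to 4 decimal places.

4.2113

Known legs of the cycle: 0.388 × 0.612 = 0.237456
For no arbitrage the full-cycle product must be 1, so the missing rate is 1 / 0.237456 ≈ 4.211307.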